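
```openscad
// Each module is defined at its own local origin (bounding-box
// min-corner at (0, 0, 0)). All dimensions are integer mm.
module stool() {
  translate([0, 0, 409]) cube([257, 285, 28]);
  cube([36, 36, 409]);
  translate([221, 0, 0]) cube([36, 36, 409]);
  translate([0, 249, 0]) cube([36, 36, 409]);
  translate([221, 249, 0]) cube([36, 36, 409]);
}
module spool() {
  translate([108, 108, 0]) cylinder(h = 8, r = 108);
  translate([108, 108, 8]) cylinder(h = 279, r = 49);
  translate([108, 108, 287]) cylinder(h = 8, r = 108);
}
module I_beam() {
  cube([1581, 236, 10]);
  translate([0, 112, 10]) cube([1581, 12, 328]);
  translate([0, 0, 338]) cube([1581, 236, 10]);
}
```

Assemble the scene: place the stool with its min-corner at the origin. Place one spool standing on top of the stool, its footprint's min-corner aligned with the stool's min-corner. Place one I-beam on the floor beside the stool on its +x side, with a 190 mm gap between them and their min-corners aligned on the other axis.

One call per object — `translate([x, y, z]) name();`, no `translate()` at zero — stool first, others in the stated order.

stool();
translate([0, 0, 437]) spool();
translate([447, 0, 0]) I_beam();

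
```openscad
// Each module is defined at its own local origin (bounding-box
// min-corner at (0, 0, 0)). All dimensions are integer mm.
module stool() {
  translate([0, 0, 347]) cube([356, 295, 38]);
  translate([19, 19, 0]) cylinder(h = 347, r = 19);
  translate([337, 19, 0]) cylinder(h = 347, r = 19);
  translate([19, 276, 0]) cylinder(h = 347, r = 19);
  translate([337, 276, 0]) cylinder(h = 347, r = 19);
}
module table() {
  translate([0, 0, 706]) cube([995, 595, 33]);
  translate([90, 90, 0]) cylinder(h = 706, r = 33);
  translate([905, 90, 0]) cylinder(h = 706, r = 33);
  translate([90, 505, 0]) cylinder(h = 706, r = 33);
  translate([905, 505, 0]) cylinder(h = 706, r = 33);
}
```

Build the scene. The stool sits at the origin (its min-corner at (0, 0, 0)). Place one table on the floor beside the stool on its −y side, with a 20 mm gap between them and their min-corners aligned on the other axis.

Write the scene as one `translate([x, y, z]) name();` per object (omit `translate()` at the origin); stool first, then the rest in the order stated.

stool();
translate([0, -615, 0]) table();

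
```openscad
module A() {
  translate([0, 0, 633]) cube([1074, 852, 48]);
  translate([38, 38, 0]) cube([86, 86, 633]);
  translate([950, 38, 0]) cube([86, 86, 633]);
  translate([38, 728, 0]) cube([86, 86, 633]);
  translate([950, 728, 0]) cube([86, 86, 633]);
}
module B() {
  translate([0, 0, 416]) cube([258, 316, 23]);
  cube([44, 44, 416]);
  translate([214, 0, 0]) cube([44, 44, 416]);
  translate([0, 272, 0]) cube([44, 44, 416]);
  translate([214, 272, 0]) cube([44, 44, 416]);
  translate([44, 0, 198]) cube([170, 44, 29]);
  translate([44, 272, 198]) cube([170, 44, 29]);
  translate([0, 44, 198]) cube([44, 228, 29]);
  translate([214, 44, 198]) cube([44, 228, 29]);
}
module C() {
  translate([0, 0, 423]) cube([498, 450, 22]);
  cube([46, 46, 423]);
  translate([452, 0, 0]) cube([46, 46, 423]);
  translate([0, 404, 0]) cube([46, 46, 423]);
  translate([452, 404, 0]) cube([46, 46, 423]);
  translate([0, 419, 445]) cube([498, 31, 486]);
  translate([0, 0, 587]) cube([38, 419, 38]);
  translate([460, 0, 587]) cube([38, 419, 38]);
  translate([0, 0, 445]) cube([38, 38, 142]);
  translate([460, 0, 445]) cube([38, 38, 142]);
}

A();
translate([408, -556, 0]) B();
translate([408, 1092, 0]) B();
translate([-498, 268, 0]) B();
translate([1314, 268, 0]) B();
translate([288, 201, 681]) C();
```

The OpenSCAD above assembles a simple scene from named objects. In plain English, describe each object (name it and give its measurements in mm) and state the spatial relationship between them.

A is a rectangular dining table. The top is 1074×852×48 mm with its upper surface at z = 681 mm. It stands on four 86×86 mm square legs, each inset 38 mm from the nearest pair of top edges, running from the floor to the underside of the top.

B is a four-legged stool. The seat is 258×316 mm, 23 mm thick, top at z = 439 mm. It stands on four square legs, each 44×44 mm in cross-section, from z = 0 to the seat underside, each flush with a corner of the seat. Four stretchers, 44 mm wide and 29 mm tall, connect adjacent legs with their undersides at z = 198 mm, each running between the inner faces of the legs it joins and aligned with the legs' outer faces on the other axis.

C is a chair. The seat is a 498×450×22 mm slab with its top at z = 445 mm, on four 46×46 mm corner legs (flush with the seat edges, standing on z = 0). A flat backrest 31 mm thick, 486 mm tall, spans the full seat width and rises from the seat top along its +y edge, rear face flush with the rear of the seat. Two armrests of 38×38 mm section run along each side from the seat's front edge to the front of the backrest, top faces 180 mm above the seat top and outer faces flush with the seat's x-edges; a 38×38 mm post under the front of each armrest stands on the seat at the front corner.

Four stools sit around the table at the −y, +y, −x, +x sides. The chair is on top of the table, centred.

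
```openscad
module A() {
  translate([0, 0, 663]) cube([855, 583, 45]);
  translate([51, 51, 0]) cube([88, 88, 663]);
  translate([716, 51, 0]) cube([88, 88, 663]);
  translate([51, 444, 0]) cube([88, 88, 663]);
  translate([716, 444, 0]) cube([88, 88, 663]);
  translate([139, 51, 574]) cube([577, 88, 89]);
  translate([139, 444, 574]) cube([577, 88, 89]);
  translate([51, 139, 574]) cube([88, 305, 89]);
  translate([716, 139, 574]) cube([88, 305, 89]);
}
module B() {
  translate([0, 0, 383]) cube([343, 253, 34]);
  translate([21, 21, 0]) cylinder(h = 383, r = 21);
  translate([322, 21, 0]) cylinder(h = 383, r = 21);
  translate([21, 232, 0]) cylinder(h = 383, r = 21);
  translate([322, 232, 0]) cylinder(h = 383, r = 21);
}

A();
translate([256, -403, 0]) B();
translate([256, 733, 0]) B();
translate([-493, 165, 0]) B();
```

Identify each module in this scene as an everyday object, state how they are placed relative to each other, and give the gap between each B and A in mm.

Each stool's nearest face is 150 mm from the table's bounding box.

A is a table. B is a stool. Three stools sit around the table at the −y, +y, −x sides. The gap between each stool and the table is 150 mm.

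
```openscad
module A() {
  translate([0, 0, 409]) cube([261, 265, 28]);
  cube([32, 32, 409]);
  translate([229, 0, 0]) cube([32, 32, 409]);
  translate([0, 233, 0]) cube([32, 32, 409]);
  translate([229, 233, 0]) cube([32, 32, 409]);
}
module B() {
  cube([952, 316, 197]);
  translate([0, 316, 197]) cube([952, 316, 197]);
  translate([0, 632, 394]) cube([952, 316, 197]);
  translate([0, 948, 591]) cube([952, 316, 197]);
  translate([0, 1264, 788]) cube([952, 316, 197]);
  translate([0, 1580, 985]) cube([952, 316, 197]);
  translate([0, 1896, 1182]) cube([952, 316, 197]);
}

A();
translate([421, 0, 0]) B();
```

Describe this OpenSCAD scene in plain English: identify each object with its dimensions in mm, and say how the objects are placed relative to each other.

A is a simple wooden stool: a rectangular seat 261 mm (x) by 265 mm (y), 28 mm thick, top face at z = 437 mm, on four square legs, each 32×32 mm in cross-section. The legs rest on z = 0, each flush with a corner of the seat.

B is a straight staircase of 7 solid steps. Each step is 952 mm wide (x), 316 mm deep (y, the going) and 197 mm tall (the rise). The first step rests on the floor; each subsequent step sits one going further in +y and one rise higher in +z, directly behind and above the previous step with no overlap.

The staircase is on the floor beside the stool on its +x side.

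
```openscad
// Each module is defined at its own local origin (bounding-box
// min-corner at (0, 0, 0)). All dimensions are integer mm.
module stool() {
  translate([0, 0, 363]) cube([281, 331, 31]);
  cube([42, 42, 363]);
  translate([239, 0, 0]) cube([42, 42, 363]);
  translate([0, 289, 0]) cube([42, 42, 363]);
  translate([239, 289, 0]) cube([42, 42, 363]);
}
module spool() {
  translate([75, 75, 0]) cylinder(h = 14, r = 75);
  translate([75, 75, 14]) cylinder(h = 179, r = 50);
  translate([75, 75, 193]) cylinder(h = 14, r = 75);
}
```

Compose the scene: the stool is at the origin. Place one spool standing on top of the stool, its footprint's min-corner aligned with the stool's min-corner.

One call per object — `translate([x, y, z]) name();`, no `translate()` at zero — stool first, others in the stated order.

stool();
translate([0, 0, 394]) spool();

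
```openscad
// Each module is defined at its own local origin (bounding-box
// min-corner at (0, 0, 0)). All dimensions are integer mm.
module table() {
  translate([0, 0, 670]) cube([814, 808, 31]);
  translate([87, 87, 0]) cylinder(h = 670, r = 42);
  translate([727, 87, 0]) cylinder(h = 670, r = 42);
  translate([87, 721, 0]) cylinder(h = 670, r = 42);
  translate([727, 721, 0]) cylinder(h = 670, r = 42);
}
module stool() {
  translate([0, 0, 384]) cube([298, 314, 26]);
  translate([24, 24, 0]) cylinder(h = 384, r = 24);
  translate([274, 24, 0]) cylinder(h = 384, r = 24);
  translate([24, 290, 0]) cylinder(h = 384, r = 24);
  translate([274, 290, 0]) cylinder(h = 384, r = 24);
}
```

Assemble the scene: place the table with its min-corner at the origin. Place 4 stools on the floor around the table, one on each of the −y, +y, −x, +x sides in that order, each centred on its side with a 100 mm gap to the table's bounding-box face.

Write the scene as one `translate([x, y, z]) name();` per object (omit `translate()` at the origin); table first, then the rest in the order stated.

table();
translate([258, -414, 0]) stool();
translate([258, 908, 0]) stool();
translate([-398, 247, 0]) stool();
translate([914, 247, 0]) stool();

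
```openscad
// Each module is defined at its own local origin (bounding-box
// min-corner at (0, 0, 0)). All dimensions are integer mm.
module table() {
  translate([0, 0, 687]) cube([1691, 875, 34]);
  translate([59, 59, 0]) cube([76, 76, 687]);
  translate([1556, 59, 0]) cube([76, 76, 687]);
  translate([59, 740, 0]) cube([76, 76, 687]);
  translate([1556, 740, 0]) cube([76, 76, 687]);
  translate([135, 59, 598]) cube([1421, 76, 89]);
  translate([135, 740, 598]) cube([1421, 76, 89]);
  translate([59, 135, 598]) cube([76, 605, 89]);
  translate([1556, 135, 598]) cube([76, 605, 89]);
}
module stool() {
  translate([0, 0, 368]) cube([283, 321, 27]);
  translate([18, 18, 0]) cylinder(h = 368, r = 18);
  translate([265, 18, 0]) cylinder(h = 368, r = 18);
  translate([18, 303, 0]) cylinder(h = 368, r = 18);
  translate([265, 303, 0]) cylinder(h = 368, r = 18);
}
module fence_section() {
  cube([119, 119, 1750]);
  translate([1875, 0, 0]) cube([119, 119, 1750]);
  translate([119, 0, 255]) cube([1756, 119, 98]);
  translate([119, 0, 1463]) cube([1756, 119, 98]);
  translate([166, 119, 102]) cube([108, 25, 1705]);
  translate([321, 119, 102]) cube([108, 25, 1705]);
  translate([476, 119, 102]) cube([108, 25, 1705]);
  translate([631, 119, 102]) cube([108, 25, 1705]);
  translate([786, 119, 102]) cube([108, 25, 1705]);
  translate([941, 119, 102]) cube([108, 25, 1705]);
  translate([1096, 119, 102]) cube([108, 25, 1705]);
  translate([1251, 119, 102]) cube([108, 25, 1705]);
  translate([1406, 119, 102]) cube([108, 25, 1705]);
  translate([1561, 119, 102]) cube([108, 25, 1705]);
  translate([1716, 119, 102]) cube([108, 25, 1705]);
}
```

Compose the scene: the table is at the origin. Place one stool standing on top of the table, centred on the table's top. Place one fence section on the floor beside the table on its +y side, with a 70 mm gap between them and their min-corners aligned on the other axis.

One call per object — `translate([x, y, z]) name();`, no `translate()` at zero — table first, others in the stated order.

table();
translate([704, 277, 721]) stool();
translate([0, 945, 0]) fence_section();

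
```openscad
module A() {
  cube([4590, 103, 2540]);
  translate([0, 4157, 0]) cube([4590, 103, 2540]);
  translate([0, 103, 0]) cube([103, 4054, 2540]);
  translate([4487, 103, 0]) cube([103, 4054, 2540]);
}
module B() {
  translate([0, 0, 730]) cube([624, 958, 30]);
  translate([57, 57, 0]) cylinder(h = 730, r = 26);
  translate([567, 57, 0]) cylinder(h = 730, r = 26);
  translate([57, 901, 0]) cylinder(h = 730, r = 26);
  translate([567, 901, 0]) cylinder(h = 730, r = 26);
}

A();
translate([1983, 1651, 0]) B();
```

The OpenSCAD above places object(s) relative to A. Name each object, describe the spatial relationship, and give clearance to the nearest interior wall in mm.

Clearances: x = 1880, y = 1548; minimum 1548 mm.

A is a house frame. B is a table. The table sits inside the house frame, centred. The clearance to the nearest interior wall is 1548 mm.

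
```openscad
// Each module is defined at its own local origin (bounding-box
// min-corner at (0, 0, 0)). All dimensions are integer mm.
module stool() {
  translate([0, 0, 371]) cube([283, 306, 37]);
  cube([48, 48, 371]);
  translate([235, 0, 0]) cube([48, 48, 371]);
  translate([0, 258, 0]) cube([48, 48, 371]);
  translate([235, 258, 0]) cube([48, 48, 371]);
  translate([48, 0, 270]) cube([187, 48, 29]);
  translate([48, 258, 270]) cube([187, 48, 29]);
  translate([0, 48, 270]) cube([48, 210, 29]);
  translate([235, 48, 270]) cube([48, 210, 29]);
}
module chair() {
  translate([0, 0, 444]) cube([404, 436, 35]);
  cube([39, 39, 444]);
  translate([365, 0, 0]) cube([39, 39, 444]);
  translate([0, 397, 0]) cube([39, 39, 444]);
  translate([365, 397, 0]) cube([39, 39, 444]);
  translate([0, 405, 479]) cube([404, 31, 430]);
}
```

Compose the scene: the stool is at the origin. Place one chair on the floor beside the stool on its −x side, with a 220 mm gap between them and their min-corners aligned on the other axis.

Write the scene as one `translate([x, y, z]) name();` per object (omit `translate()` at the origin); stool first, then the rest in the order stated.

stool();
translate([-624, 0, 0]) chair();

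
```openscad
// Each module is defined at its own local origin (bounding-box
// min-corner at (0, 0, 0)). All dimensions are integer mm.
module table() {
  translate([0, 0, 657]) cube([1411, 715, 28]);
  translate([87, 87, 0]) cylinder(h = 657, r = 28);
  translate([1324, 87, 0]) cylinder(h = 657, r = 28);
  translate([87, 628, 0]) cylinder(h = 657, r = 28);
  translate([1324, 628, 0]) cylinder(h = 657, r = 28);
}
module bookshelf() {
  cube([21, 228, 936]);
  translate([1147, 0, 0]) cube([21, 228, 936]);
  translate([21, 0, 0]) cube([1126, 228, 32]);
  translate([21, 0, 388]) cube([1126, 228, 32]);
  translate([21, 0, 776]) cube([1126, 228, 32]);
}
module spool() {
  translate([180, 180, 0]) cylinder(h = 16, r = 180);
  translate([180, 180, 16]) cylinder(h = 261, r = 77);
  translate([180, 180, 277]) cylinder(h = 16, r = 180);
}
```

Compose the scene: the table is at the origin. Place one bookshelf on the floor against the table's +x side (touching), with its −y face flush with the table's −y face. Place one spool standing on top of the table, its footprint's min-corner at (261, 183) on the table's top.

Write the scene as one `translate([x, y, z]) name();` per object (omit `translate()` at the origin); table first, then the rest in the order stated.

table();
translate([1411, 0, 0]) bookshelf();
translate([261, 183, 685]) spool();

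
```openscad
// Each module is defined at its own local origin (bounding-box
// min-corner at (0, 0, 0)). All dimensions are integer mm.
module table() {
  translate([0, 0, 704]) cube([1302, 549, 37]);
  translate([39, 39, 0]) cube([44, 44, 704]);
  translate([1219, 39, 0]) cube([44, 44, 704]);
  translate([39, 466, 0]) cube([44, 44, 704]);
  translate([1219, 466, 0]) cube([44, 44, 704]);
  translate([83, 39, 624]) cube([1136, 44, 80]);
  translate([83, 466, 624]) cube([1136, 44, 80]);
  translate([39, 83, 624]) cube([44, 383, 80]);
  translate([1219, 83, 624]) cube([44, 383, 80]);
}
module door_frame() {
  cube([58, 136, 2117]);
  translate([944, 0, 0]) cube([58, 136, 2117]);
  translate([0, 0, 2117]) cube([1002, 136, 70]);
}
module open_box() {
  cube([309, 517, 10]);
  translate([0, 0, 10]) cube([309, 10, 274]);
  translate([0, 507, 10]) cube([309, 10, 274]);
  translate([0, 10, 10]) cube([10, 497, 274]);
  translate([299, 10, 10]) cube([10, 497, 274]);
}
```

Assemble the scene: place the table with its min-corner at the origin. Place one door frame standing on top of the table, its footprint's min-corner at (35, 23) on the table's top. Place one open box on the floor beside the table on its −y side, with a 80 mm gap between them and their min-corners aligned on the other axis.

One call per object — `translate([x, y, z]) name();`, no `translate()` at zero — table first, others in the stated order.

table();
translate([35, 23, 741]) door_frame();
translate([0, -597, 0]) open_box();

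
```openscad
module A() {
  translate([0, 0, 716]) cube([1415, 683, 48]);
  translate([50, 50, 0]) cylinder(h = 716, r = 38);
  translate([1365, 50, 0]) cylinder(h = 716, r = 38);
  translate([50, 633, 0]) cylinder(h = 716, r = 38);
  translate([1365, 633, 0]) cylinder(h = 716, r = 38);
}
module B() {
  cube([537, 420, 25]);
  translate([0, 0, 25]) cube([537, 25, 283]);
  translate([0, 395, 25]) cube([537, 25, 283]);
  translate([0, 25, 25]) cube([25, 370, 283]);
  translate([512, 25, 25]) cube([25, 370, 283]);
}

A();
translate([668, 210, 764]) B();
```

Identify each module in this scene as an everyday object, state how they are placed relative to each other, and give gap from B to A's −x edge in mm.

A is a table. B is an open box. The open box is on top of the table. The gap from the open box to the table's −x edge is 668 mm.

The open box's min-x is at 668; the table's min-x is 0; gap = 668 mm.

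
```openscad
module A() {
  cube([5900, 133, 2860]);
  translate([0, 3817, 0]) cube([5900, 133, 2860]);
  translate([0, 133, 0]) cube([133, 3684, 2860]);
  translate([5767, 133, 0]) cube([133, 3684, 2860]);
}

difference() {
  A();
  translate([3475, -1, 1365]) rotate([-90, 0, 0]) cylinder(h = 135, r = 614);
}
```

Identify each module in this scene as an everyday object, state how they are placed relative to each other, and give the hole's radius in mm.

A is a house frame. The house frame has a circular hole through its front wall. The hole's radius is 614 mm.

The subtracted cylinder has r = 614 mm.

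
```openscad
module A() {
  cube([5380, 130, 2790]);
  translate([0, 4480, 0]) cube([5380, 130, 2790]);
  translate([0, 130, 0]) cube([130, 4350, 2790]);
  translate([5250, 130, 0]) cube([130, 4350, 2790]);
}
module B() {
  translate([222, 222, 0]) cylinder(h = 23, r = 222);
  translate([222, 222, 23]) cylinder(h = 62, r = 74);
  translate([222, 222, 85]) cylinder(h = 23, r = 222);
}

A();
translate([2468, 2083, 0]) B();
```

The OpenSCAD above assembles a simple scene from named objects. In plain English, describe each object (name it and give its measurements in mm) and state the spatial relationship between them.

A is a box-shaped house frame (walls only): outside footprint 5380×4610 mm, wall height 2790 mm, wall thickness 130 mm. The two y-facing walls run the full x-width; the two x-facing walls fit between the inner faces of the y-facing walls.

B is a spool: two coaxial disc flanges of radius 222 mm and thickness 23 mm, joined by a core cylinder of radius 74 mm and height 62 mm. The lower flange rests on z = 0 and the three cylinders share a vertical axis.

The spool sits inside the house frame, centred.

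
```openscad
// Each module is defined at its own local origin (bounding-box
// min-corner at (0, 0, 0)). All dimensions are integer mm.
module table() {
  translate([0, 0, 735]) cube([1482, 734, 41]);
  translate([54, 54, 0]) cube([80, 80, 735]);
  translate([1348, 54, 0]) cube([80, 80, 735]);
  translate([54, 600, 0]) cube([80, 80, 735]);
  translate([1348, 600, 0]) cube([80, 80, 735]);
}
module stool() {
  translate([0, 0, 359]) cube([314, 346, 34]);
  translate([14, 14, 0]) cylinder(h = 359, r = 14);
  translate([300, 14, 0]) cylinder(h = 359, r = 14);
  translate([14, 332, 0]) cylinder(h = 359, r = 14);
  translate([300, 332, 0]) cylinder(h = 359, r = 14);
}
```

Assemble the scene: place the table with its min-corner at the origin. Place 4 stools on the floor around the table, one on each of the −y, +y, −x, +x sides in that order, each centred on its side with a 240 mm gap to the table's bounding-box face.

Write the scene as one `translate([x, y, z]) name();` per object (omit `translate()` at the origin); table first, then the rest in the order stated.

table();
translate([584, -586, 0]) stool();
translate([584, 974, 0]) stool();
translate([-554, 194, 0]) stool();
translate([1722, 194, 0]) stool();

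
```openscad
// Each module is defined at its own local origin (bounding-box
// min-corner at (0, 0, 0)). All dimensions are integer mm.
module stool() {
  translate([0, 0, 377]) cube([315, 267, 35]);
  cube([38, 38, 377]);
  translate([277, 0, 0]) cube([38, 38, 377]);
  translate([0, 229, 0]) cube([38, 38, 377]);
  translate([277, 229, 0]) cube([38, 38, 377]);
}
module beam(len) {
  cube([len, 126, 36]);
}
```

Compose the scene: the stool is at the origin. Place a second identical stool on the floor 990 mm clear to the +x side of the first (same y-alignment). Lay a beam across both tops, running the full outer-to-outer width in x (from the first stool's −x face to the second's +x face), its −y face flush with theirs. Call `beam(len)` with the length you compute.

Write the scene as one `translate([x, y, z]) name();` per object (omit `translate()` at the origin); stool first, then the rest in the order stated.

stool();
translate([1305, 0, 0]) stool();
translate([0, 0, 412]) beam(1620);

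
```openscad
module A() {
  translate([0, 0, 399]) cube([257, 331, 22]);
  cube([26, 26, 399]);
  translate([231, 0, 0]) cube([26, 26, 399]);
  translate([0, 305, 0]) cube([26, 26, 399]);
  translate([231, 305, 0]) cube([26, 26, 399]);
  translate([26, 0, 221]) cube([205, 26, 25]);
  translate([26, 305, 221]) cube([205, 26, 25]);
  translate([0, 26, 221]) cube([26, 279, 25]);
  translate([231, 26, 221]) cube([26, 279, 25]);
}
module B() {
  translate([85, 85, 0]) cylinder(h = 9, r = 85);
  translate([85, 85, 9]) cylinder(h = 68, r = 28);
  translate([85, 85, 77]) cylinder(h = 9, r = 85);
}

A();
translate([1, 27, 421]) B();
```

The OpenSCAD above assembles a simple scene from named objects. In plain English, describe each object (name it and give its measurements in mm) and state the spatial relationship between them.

A is a four-legged stool. The seat is 257×331 mm, 22 mm thick, top at z = 421 mm. It stands on four square legs, each 26×26 mm in cross-section, from z = 0 to the seat underside, each flush with a corner of the seat. Four stretchers, 26 mm wide and 25 mm tall, connect adjacent legs with their undersides at z = 221 mm, each running between the inner faces of the legs it joins and aligned with the legs' outer faces on the other axis.

B is a spool: two coaxial disc flanges of radius 85 mm and thickness 9 mm, joined by a core cylinder of radius 28 mm and height 68 mm. The lower flange rests on z = 0 and the three cylinders share a vertical axis.

The spool is on top of the stool.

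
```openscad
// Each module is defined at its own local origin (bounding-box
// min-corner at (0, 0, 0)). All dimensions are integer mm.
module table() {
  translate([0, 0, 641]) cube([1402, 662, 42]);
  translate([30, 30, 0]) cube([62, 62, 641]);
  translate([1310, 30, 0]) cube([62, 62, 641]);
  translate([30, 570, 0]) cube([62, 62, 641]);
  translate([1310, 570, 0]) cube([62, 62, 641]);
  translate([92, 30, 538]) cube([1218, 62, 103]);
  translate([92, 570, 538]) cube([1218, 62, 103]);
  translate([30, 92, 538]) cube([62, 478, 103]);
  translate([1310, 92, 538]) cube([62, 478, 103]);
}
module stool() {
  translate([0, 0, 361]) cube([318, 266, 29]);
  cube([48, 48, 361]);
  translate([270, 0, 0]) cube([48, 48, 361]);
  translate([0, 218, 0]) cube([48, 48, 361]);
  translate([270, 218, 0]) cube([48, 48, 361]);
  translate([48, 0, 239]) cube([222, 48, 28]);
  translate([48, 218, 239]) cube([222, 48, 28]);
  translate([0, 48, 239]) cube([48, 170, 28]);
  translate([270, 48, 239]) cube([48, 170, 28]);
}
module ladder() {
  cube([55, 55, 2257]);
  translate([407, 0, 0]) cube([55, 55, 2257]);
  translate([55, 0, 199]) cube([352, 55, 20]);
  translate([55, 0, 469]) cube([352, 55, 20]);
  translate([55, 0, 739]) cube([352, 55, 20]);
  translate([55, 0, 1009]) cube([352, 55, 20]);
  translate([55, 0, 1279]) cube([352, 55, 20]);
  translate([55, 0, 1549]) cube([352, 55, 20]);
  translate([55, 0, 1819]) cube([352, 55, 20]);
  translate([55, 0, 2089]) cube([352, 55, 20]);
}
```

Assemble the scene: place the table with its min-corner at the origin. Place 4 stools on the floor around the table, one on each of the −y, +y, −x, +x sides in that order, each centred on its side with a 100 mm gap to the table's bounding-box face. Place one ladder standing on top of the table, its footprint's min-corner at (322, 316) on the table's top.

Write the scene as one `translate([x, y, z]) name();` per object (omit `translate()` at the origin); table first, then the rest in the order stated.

table();
translate([542, -366, 0]) stool();
translate([542, 762, 0]) stool();
translate([-418, 198, 0]) stool();
translate([1502, 198, 0]) stool();
translate([322, 316, 683]) ladder();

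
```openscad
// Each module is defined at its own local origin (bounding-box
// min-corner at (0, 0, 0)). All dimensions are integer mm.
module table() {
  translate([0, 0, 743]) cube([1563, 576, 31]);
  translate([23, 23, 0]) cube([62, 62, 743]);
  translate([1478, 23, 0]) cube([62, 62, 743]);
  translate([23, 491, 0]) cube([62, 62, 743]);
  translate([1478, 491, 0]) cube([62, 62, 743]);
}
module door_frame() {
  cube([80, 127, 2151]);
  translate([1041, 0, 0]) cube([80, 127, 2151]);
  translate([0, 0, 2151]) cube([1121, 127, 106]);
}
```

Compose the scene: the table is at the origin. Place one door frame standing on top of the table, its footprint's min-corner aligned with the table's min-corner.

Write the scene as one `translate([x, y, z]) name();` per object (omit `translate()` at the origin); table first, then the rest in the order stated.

table();
translate([0, 0, 774]) door_frame();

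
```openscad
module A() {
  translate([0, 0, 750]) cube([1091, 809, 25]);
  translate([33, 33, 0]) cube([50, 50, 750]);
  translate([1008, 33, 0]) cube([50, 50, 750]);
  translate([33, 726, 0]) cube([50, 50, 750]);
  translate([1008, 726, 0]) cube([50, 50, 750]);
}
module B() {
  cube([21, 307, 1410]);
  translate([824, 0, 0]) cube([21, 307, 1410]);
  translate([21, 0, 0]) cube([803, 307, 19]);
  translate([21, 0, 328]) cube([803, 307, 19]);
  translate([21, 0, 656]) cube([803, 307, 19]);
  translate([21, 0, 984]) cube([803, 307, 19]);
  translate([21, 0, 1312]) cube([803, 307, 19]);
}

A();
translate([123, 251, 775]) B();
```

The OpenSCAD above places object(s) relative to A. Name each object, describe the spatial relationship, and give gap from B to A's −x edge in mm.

The bookshelf's min-x is at 123; the table's min-x is 0; gap = 123 mm.

A is a table. B is a bookshelf. The bookshelf is on top of the table, centred. The gap from the bookshelf to the table's −x edge is 123 mm.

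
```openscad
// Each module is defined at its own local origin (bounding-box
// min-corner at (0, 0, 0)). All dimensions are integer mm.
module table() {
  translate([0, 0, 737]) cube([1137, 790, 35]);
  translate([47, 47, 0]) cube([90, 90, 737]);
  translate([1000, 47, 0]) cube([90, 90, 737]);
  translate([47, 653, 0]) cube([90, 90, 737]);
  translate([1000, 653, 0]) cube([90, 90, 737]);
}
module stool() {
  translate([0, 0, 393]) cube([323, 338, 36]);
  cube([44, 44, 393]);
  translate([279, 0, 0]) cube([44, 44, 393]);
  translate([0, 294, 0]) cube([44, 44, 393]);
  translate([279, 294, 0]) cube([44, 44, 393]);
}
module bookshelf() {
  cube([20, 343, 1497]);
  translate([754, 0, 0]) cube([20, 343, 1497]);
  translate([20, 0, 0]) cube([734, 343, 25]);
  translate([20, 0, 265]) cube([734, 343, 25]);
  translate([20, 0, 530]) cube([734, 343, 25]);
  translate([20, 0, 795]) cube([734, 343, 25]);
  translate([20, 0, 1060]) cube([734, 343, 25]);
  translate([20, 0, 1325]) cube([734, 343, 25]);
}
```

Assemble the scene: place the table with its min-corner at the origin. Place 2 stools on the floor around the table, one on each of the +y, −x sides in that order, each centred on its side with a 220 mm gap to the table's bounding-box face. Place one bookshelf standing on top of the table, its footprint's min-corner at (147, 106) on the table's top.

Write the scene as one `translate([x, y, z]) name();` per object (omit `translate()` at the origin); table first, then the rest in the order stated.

table();
translate([407, 1010, 0]) stool();
translate([-543, 226, 0]) stool();
translate([147, 106, 772]) bookshelf();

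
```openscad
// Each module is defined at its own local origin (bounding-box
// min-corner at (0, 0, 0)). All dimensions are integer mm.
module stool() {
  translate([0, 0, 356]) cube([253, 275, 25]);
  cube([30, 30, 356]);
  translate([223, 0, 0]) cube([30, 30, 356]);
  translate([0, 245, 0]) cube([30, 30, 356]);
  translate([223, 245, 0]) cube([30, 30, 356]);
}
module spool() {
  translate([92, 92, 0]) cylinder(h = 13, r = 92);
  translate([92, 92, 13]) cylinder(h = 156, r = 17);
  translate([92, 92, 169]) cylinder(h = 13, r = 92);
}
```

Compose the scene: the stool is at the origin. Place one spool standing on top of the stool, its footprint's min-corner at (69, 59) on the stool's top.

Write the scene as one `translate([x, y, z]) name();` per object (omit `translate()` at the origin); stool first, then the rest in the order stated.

stool();
translate([69, 59, 381]) spool();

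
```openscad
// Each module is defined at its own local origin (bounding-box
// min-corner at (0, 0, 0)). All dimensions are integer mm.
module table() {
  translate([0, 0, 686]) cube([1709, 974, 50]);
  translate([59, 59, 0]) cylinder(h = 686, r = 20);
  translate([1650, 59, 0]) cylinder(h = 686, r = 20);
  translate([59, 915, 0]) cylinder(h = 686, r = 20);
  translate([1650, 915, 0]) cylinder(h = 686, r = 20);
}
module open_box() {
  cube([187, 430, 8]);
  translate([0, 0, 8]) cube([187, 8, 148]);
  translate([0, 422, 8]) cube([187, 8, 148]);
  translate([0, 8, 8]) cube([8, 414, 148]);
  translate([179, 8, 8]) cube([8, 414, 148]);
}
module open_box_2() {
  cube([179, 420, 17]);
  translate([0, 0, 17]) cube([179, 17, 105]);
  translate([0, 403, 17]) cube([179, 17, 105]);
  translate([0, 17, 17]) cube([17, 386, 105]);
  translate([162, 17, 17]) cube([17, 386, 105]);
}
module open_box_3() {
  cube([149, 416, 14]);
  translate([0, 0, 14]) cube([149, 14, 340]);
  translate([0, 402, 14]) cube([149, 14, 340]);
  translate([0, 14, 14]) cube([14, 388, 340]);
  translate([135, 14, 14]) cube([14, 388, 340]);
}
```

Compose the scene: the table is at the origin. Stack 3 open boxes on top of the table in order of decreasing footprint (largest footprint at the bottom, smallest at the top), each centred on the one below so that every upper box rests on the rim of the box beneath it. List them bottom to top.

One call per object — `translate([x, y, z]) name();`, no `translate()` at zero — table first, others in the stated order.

table();
translate([761, 272, 736]) open_box();
translate([765, 277, 892]) open_box_2();
translate([780, 279, 1014]) open_box_3();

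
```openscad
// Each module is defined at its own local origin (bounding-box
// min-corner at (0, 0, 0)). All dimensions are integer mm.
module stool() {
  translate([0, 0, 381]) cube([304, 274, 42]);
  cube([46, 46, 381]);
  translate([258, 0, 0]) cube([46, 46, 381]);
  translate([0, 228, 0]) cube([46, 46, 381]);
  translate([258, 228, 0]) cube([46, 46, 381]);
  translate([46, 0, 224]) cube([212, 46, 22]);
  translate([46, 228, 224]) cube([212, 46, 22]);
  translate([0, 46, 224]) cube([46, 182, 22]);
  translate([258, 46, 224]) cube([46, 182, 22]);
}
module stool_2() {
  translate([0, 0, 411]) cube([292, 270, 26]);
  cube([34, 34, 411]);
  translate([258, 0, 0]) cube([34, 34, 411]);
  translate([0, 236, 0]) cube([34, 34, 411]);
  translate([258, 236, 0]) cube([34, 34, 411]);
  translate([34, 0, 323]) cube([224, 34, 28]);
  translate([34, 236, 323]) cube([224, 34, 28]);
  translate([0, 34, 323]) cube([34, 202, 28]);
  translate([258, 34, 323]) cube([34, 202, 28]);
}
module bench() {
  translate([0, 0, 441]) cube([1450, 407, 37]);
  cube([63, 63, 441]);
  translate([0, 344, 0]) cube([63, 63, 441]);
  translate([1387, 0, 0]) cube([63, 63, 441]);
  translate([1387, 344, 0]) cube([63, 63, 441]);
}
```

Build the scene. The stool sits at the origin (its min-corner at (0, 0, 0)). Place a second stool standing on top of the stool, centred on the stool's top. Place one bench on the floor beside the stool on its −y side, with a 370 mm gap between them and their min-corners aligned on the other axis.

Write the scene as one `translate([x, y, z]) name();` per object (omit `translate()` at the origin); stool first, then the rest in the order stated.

stool();
translate([6, 2, 423]) stool_2();
translate([0, -777, 0]) bench();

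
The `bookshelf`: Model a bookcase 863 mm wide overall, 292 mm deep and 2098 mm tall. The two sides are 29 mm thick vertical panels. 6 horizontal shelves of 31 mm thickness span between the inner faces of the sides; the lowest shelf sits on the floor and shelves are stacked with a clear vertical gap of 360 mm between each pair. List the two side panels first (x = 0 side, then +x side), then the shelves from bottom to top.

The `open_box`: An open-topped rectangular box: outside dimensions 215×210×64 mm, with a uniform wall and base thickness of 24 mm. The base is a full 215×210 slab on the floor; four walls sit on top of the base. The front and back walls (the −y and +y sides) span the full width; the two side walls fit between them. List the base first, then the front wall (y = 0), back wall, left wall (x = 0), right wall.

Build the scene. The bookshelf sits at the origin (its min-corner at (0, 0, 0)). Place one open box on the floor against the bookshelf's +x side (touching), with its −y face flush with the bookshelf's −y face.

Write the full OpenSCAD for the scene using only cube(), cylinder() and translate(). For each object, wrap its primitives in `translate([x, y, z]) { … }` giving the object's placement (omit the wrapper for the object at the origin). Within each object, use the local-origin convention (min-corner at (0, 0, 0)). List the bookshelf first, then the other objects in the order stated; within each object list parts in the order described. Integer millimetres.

cube([29, 292, 2098]);
translate([834, 0, 0]) cube([29, 292, 2098]);
translate([29, 0, 0]) cube([805, 292, 31]);
translate([29, 0, 391]) cube([805, 292, 31]);
translate([29, 0, 782]) cube([805, 292, 31]);
translate([29, 0, 1173]) cube([805, 292, 31]);
translate([29, 0, 1564]) cube([805, 292, 31]);
translate([29, 0, 1955]) cube([805, 292, 31]);
translate([863, 0, 0]) {
  cube([215, 210, 24]);
  translate([0, 0, 24]) cube([215, 24, 40]);
  translate([0, 186, 24]) cube([215, 24, 40]);
  translate([0, 24, 24]) cube([24, 162, 40]);
  translate([191, 24, 24]) cube([24, 162, 40]);
}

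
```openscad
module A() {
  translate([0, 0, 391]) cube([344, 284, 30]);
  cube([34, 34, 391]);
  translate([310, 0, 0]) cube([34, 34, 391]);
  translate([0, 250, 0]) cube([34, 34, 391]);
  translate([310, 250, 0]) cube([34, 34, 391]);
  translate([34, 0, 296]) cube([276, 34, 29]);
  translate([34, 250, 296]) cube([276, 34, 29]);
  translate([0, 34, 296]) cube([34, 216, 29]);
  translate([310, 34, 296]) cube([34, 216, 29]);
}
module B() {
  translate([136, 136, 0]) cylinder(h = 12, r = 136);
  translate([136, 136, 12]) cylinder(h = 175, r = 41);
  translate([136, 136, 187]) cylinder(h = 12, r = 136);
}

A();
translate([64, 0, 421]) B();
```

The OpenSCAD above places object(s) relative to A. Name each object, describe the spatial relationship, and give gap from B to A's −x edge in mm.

A is a stool. B is a spool. The spool is on top of the stool. The gap from the spool to the stool's −x edge is 64 mm.

The spool's min-x is at 64; the stool's min-x is 0; gap = 64 mm.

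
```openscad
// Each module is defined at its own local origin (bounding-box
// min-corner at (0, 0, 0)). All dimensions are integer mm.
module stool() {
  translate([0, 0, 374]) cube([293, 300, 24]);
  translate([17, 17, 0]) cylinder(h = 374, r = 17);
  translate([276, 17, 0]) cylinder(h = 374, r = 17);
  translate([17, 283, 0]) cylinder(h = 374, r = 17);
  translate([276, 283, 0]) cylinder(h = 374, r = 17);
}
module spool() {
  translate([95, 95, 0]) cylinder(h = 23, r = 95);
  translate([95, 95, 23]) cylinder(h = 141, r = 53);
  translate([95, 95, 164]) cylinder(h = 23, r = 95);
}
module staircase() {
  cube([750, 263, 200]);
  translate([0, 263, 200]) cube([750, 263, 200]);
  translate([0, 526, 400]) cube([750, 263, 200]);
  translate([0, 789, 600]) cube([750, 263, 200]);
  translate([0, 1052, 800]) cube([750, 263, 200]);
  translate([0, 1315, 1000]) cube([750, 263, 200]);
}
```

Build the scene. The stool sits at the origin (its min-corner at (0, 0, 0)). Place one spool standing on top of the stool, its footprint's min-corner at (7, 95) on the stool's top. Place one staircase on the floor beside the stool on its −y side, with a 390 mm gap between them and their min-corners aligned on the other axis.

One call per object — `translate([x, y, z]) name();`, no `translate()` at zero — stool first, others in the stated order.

stool();
translate([7, 95, 398]) spool();
translate([0, -1968, 0]) staircase();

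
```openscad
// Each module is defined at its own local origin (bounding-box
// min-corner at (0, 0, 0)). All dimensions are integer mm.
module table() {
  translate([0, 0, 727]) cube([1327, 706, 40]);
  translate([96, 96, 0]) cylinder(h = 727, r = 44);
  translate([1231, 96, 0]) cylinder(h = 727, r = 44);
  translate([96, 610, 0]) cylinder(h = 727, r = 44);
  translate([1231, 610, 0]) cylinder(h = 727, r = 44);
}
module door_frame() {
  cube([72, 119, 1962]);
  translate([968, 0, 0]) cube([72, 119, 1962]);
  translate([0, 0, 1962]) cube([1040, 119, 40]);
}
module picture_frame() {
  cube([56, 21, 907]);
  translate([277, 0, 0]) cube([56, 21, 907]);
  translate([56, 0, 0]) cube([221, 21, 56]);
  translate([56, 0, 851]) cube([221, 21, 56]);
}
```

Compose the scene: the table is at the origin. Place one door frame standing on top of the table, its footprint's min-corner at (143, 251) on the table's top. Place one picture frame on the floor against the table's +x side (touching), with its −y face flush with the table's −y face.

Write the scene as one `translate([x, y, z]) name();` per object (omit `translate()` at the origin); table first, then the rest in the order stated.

table();
translate([143, 251, 767]) door_frame();
translate([1327, 0, 0]) picture_frame();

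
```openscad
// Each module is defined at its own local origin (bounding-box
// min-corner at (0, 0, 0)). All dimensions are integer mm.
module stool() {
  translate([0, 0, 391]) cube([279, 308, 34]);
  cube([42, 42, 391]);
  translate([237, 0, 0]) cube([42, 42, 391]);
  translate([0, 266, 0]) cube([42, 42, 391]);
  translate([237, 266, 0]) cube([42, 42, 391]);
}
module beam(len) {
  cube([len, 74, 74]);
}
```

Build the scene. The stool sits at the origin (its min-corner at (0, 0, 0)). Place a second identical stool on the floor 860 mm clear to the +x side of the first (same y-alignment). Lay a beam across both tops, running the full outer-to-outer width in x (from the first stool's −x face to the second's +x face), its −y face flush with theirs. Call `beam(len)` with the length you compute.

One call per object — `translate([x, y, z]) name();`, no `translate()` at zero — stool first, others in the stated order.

stool();
translate([1139, 0, 0]) stool();
translate([0, 0, 425]) beam(1418);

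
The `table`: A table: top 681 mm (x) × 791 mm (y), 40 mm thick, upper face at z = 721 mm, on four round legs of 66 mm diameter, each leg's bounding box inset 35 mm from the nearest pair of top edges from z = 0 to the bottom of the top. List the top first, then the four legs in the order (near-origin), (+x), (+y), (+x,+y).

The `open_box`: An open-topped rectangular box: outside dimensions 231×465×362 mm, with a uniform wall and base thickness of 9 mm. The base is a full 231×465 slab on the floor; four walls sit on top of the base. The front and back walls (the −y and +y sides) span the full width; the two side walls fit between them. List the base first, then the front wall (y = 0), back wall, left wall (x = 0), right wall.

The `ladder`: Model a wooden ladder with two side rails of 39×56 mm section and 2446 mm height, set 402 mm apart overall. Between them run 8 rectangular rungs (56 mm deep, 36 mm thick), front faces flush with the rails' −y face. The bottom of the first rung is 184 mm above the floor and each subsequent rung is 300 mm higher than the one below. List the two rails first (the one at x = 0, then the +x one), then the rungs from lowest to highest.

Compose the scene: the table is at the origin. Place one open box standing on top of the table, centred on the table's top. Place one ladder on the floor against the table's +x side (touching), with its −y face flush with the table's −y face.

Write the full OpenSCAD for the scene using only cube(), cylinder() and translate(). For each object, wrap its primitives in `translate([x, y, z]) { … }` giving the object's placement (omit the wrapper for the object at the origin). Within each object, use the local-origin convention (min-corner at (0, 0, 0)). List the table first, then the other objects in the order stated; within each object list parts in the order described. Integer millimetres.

translate([0, 0, 681]) cube([681, 791, 40]);
translate([68, 68, 0]) cylinder(h = 681, r = 33);
translate([613, 68, 0]) cylinder(h = 681, r = 33);
translate([68, 723, 0]) cylinder(h = 681, r = 33);
translate([613, 723, 0]) cylinder(h = 681, r = 33);
translate([225, 163, 721]) {
  cube([231, 465, 9]);
  translate([0, 0, 9]) cube([231, 9, 353]);
  translate([0, 456, 9]) cube([231, 9, 353]);
  translate([0, 9, 9]) cube([9, 447, 353]);
  translate([222, 9, 9]) cube([9, 447, 353]);
}
translate([681, 0, 0]) {
  cube([39, 56, 2446]);
  translate([363, 0, 0]) cube([39, 56, 2446]);
  translate([39, 0, 184]) cube([324, 56, 36]);
  translate([39, 0, 484]) cube([324, 56, 36]);
  translate([39, 0, 784]) cube([324, 56, 36]);
  translate([39, 0, 1084]) cube([324, 56, 36]);
  translate([39, 0, 1384]) cube([324, 56, 36]);
  translate([39, 0, 1684]) cube([324, 56, 36]);
  translate([39, 0, 1984]) cube([324, 56, 36]);
  translate([39, 0, 2284]) cube([324, 56, 36]);
}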